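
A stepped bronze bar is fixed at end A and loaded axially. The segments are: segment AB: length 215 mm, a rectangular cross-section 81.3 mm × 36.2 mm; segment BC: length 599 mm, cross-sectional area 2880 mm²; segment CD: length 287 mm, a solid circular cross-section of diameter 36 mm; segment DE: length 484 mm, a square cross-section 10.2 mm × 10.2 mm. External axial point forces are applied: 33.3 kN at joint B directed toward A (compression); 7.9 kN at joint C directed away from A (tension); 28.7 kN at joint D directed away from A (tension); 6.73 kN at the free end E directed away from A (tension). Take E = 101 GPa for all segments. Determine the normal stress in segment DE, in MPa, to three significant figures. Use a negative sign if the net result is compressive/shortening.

Internal axial forces (sectioning from the free end, tension +): N_DE = 6.73 kN, N_CD = 35.43 kN, N_BC = 43.33 kN, N_AB = 10.03 kN.
A_DE = 104 mm².
σ_DE = N_DE/A_DE = 6730/104 = 64.69 MPa.

64.7 MPa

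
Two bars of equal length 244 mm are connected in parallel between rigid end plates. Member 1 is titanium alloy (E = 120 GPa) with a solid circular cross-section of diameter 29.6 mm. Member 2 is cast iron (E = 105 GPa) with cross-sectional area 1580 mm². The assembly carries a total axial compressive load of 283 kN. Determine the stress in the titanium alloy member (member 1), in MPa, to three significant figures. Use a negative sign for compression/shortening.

A_1 = 688.1 mm².
Equal strain + equilibrium ⇒ each member carries load in proportion to AE: A₁E₁ = 82580000 N, A₂E₂ = 165900000 N, ΣAE = 248500000 N.
σ₁ = P·E₁/ΣAE = -283000·120000/248500000 = -136.7 MPa.

-137 MPa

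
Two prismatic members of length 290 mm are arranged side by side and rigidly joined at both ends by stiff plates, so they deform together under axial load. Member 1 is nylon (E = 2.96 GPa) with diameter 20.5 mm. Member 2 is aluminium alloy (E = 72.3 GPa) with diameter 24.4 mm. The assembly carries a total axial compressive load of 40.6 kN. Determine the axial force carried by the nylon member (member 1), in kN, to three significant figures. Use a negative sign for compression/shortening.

-1.14 kN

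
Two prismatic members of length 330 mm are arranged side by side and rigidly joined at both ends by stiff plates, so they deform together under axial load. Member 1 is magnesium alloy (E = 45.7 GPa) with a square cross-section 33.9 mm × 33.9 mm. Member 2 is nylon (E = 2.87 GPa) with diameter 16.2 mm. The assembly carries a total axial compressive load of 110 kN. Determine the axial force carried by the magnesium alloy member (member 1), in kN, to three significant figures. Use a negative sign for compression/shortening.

-109 kN

A_1 = 1149 mm².
A_2 = 206.1 mm².
Equal strain + equilibrium ⇒ each member carries load in proportion to AE: A₁E₁ = 52520000 N, A₂E₂ = 591600 N, ΣAE = 53110000 N.
F₁ = P·A₁E₁/ΣAE = -110000·52520000/53110000 = -108800 N.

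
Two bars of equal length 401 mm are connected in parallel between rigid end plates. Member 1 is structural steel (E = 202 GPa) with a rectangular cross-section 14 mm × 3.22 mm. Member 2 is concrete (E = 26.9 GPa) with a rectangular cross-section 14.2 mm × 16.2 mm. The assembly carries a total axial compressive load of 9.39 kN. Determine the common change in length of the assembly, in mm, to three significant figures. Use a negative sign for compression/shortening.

-0.246 mm

A_1 = 45.08 mm².
A_2 = 230 mm².
Equal strain + equilibrium ⇒ each member carries load in proportion to AE: A₁E₁ = 9106000 N, A₂E₂ = 6188000 N, ΣAE = 15290000 N.
δ = PL/ΣAE = -9390·401/15290000 = -0.2462 mm.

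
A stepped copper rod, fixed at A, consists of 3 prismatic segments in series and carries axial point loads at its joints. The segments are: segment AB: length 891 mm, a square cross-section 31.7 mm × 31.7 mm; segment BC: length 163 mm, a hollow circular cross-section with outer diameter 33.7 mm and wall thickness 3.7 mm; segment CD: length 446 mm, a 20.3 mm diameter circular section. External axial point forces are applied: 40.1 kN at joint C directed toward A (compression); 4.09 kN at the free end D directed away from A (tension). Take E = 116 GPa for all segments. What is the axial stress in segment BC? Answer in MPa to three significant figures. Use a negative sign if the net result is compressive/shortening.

-103 MPa

Internal axial forces (sectioning from the free end, tension +): N_CD = 4.09 kN, N_BC = -36.01 kN, N_AB = -36.01 kN.
A_BC = 348.7 mm².
σ_BC = N_BC/A_BC = -36010/348.7 = -103.3 MPa.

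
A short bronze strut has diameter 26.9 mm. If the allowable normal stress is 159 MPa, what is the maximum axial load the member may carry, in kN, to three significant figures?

A = 568.3 mm².
P_max = σ_allow · A = 159 · 568.3 = 90360 N = 90.36 kN.

90.4 kN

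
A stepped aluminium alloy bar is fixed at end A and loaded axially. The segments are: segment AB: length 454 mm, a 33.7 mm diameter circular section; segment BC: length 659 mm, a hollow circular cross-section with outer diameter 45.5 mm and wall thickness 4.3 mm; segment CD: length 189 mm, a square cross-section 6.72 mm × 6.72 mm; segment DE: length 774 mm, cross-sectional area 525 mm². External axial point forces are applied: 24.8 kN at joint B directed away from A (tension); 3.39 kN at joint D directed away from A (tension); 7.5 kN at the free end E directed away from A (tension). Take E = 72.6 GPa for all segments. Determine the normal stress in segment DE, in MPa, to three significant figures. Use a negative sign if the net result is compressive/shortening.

14.3 MPa

Internal axial forces (sectioning from the free end, tension +): N_DE = 7.5 kN, N_CD = 10.89 kN, N_BC = 10.89 kN, N_AB = 35.69 kN.
σ_DE = N_DE/A_DE = 7500/525 = 14.29 MPa.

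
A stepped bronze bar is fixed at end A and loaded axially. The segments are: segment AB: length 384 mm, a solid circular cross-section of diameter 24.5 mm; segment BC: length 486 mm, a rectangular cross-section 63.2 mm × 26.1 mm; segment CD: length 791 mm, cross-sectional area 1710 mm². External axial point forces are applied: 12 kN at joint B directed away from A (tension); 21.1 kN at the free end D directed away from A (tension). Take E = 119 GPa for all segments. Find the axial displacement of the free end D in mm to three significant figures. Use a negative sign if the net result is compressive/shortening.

Internal axial forces (sectioning from the free end, tension +): N_CD = 21.1 kN, N_BC = 21.1 kN, N_AB = 33.1 kN.
A_AB = 471.4 mm².
A_BC = 1650 mm².
δ_AB = 33100·384/(471.4·119000) = 0.2266 mm
δ_BC = 21100·486/(1650·119000) = 0.05224 mm
δ_CD = 21100·791/(1710·119000) = 0.08202 mm
δ = Σδ_i = 0.3608 mm.

0.361 mm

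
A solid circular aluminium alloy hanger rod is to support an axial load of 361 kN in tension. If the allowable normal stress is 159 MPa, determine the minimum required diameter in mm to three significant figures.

53.8 mm

Required area A ≥ P/σ_allow = 361000/159 = 2270 mm².
For a solid circular section, d ≥ √(4A/π) = 53.77 mm.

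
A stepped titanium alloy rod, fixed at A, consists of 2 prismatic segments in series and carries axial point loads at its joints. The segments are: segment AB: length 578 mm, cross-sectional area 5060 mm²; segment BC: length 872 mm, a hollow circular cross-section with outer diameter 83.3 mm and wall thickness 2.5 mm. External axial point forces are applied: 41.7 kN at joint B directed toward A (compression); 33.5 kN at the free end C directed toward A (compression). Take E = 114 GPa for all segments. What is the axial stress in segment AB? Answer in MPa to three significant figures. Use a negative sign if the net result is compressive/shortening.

-14.9 MPa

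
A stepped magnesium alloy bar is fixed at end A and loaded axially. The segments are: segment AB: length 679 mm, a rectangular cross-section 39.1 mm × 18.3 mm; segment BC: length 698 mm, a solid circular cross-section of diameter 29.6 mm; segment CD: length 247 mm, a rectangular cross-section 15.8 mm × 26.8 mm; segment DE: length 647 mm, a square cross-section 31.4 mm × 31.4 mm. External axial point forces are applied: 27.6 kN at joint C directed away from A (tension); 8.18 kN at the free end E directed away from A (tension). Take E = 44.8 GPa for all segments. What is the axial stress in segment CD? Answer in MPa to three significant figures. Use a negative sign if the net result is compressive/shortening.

Internal axial forces (sectioning from the free end, tension +): N_DE = 8.18 kN, N_CD = 8.18 kN, N_BC = 35.78 kN, N_AB = 35.78 kN.
A_CD = 423.4 mm².
σ_CD = N_CD/A_CD = 8180/423.4 = 19.32 MPa.

19.3 MPa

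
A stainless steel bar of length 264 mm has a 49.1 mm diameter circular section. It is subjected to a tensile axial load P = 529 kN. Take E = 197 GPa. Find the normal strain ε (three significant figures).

A = 1893 mm².
σ = N/A = 279.4 MPa; ε = σ/E = 279.4/197000 = 1.418e-03.

0.00142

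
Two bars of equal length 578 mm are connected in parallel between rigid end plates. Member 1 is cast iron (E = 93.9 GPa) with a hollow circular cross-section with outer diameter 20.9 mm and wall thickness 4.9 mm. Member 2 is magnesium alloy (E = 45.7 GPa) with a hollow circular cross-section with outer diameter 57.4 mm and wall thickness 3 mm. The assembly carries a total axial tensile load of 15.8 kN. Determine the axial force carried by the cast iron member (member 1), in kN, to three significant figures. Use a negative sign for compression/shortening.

A_1 = 246.3 mm².
A_2 = 512.7 mm².
Equal strain + equilibrium ⇒ each member carries load in proportion to AE: A₁E₁ = 23130000 N, A₂E₂ = 23430000 N, ΣAE = 46560000 N.
F₁ = P·A₁E₁/ΣAE = 15800·23130000/46560000 = 7849 N.

7.85 kN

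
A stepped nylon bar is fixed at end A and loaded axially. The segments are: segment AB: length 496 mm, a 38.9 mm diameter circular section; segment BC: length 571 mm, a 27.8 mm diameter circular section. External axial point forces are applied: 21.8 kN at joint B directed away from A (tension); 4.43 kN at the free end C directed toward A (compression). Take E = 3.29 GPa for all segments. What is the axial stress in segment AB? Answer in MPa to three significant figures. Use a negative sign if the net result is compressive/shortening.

14.6 MPa

Internal axial forces (sectioning from the free end, tension +): N_BC = -4.43 kN, N_AB = 17.37 kN.
A_AB = 1188 mm².
σ_AB = N_AB/A_AB = 17370/1188 = 14.62 MPa.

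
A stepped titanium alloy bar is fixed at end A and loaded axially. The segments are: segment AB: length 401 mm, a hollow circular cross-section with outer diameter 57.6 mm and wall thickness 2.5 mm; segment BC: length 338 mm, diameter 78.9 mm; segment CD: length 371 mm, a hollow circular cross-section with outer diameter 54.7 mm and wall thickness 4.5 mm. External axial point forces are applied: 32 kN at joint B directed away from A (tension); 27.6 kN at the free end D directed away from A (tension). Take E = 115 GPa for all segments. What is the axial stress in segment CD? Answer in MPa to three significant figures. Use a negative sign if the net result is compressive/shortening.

38.9 MPa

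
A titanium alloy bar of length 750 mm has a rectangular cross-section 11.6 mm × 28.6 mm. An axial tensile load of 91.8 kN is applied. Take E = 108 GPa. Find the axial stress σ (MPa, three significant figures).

A = 331.8 mm².
σ = N/A = 91800/331.8 = 276.7 MPa.

277 MPa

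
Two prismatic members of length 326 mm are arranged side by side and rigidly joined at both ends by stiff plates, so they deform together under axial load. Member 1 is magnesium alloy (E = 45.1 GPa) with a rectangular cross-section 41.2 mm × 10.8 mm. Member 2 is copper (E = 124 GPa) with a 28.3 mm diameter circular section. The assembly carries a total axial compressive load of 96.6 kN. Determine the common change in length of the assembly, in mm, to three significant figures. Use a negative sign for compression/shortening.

-0.321 mm

A_1 = 445 mm².
A_2 = 629 mm².
Equal strain + equilibrium ⇒ each member carries load in proportion to AE: A₁E₁ = 20070000 N, A₂E₂ = 78000000 N, ΣAE = 98070000 N.
δ = PL/ΣAE = -96600·326/98070000 = -0.3211 mm.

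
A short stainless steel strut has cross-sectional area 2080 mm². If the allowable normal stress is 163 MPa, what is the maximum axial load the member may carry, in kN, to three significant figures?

339 kN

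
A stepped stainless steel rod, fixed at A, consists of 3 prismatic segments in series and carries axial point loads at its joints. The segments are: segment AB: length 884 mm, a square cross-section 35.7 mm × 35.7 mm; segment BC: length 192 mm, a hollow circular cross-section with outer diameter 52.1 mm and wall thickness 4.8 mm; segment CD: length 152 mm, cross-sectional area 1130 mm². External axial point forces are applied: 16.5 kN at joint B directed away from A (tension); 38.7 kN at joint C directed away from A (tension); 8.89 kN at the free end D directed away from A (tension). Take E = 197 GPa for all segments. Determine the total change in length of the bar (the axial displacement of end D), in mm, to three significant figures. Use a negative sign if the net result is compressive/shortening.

Internal axial forces (sectioning from the free end, tension +): N_CD = 8.89 kN, N_BC = 47.59 kN, N_AB = 64.09 kN.
A_AB = 1274 mm².
A_BC = 713.3 mm².
δ_AB = 64090·884/(1274·197000) = 0.2257 mm
δ_BC = 47590·192/(713.3·197000) = 0.06503 mm
δ_CD = 8890·152/(1130·197000) = 0.00607 mm
δ = Σδ_i = 0.2968 mm.

0.297 mm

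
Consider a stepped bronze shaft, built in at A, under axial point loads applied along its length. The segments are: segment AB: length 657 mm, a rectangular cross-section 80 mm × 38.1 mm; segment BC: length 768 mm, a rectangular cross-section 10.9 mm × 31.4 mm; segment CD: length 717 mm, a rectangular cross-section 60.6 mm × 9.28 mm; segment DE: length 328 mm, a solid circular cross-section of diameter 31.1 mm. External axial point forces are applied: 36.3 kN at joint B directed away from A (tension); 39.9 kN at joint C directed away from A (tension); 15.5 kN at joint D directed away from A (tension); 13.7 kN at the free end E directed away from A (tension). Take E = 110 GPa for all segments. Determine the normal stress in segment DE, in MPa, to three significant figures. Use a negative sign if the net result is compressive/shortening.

18.0 MPa

Internal axial forces (sectioning from the free end, tension +): N_DE = 13.7 kN, N_CD = 29.2 kN, N_BC = 69.1 kN, N_AB = 105.4 kN.
A_DE = 759.6 mm².
σ_DE = N_DE/A_DE = 13700/759.6 = 18.03 MPa.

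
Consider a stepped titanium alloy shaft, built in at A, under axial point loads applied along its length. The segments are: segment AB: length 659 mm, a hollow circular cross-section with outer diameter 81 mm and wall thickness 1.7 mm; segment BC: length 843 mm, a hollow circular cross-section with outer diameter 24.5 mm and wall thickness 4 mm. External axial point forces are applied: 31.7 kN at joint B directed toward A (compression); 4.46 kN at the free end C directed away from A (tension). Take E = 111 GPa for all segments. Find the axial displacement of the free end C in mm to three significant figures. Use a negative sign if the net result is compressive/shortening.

Internal axial forces (sectioning from the free end, tension +): N_BC = 4.46 kN, N_AB = -27.24 kN.
A_AB = 423.5 mm².
A_BC = 257.6 mm².
δ_AB = -27240·659/(423.5·111000) = -0.3819 mm
δ_BC = 4460·843/(257.6·111000) = 0.1315 mm
δ = Σδ_i = -0.2504 mm.

-0.250 mm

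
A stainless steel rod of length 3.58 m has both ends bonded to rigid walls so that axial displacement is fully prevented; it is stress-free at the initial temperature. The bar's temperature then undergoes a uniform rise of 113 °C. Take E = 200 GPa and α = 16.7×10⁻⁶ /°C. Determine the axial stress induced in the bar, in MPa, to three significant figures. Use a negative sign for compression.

Free thermal expansion αLΔT = 16.7e-6 · 3580 · 113 = 6.756 mm.
The walls impose strain ε = −(6.756)/3580 = -1.8871e-03; σ = Eε = 200000 · -1.8871e-03 = -377.4 MPa.

-377 MPa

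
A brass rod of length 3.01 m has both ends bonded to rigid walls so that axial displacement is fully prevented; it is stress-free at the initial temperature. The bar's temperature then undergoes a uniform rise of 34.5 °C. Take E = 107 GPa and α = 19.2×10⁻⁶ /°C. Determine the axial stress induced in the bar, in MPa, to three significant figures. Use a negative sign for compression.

Free thermal expansion αLΔT = 19.2e-6 · 3010 · 34.5 = 1.994 mm.
The walls impose strain ε = −(1.994)/3010 = -6.6240e-04; σ = Eε = 107000 · -6.6240e-04 = -70.88 MPa.

-70.9 MPa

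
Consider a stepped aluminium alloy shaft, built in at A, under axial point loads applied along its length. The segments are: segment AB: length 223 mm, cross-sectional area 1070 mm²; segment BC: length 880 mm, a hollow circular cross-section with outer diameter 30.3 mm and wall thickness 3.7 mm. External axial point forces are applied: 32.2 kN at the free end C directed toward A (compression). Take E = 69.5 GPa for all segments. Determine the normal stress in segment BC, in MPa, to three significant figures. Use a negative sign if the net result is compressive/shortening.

Internal axial forces (sectioning from the free end, tension +): N_BC = -32.2 kN, N_AB = -32.2 kN.
A_BC = 309.2 mm².
σ_BC = N_BC/A_BC = -32200/309.2 = -104.1 MPa.

-104 MPa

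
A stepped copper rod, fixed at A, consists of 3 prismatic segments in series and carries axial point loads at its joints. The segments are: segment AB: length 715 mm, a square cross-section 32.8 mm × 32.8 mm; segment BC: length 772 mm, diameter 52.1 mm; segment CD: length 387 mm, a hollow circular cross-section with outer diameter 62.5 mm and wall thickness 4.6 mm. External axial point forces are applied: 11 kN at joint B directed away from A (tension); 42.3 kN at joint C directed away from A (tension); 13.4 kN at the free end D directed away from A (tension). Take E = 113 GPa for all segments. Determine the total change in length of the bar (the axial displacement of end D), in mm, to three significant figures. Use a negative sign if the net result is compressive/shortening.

0.626 mm

Internal axial forces (sectioning from the free end, tension +): N_CD = 13.4 kN, N_BC = 55.7 kN, N_AB = 66.7 kN.
A_AB = 1076 mm².
A_BC = 2132 mm².
A_CD = 836.7 mm².
δ_AB = 66700·715/(1076·113000) = 0.3923 mm
δ_BC = 55700·772/(2132·113000) = 0.1785 mm
δ_CD = 13400·387/(836.7·113000) = 0.05485 mm
δ = Σδ_i = 0.6256 mm.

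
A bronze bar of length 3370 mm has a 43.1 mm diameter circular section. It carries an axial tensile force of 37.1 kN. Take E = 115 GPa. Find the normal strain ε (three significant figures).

2.21e-04

A = 1459 mm².
σ = N/A = 25.43 MPa; ε = σ/E = 25.43/115000 = 2.211e-04.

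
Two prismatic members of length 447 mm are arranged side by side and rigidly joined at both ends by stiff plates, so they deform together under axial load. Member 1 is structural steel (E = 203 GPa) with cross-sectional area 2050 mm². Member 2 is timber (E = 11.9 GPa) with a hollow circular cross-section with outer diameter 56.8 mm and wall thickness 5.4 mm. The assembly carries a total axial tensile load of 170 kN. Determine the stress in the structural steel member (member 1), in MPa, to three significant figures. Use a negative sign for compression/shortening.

A_2 = 872 mm².
Equal strain + equilibrium ⇒ each member carries load in proportion to AE: A₁E₁ = 416200000 N, A₂E₂ = 10380000 N, ΣAE = 426500000 N.
σ₁ = P·E₁/ΣAE = 170000·203000/426500000 = 80.91 MPa.

80.9 MPa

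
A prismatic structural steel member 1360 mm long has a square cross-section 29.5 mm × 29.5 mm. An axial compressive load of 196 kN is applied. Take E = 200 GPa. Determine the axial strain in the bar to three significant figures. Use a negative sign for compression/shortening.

-0.00113

A = 870.2 mm².
σ = N/A = -225.2 MPa; ε = σ/E = -225.2/200000 = -1.126e-03.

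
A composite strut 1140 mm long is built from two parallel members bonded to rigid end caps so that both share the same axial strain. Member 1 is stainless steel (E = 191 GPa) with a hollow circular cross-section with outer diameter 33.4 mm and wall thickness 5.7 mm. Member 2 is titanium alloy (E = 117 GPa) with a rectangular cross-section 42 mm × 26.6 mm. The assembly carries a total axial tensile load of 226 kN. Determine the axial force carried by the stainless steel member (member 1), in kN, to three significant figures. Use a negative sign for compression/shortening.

A_1 = 496 mm².
A_2 = 1117 mm².
Equal strain + equilibrium ⇒ each member carries load in proportion to AE: A₁E₁ = 94740000 N, A₂E₂ = 130700000 N, ΣAE = 225500000 N.
F₁ = P·A₁E₁/ΣAE = 226000·94740000/225500000 = 94970 N.

95.0 kN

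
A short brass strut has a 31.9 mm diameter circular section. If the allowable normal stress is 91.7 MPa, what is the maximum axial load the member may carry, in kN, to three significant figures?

A = 799.2 mm².
P_max = σ_allow · A = 91.7 · 799.2 = 73290 N = 73.29 kN.

73.3 kN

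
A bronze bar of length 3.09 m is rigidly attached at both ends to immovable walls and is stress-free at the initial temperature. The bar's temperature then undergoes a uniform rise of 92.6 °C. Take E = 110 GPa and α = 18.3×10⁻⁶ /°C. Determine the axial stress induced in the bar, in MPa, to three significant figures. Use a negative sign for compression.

-186 MPa

Free thermal expansion αLΔT = 18.3e-6 · 3090 · 92.6 = 5.236 mm.
The walls impose strain ε = −(5.236)/3090 = -1.6946e-03; σ = Eε = 110000 · -1.6946e-03 = -186.4 MPa.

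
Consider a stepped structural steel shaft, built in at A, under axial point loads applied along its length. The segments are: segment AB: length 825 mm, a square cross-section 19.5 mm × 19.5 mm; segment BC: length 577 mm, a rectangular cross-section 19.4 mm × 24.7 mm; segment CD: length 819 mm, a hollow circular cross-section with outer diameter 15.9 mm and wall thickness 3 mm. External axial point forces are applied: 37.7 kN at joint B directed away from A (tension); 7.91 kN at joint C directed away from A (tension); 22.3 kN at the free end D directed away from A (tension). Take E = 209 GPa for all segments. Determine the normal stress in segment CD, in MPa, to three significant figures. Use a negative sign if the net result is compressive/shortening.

Internal axial forces (sectioning from the free end, tension +): N_CD = 22.3 kN, N_BC = 30.21 kN, N_AB = 67.91 kN.
A_CD = 121.6 mm².
σ_CD = N_CD/A_CD = 22300/121.6 = 183.4 MPa.

183 MPa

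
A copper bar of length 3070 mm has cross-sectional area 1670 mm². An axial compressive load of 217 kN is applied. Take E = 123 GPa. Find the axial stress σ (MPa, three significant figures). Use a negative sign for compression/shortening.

-130 MPa

σ = N/A = -217000/1670 = -129.9 MPa.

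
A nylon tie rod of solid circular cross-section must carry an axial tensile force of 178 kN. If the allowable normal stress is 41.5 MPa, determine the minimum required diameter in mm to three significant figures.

73.9 mm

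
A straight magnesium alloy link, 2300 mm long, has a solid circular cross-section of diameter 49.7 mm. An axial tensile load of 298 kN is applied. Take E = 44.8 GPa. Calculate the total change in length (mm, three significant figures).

7.89 mm

A = 1940 mm².
δ_mech = NL/(AE) = 298000·2300/(1940·44800) = 7.886 mm.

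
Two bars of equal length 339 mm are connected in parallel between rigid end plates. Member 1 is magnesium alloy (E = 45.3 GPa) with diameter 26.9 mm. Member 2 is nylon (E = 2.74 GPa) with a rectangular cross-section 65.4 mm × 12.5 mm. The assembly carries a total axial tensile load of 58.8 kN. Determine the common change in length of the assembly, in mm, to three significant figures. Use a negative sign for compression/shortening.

A_1 = 568.3 mm².
A_2 = 817.5 mm².
Equal strain + equilibrium ⇒ each member carries load in proportion to AE: A₁E₁ = 25740000 N, A₂E₂ = 2240000 N, ΣAE = 27980000 N.
δ = PL/ΣAE = 58800·339/27980000 = 0.7123 mm.

0.712 mm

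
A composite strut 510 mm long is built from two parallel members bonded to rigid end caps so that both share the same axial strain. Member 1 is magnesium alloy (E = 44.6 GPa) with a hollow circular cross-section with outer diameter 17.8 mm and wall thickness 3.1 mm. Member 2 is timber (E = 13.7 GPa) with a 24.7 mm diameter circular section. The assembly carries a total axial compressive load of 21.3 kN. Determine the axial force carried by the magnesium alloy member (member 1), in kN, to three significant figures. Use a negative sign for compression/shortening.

A_1 = 143.2 mm².
A_2 = 479.2 mm².
Equal strain + equilibrium ⇒ each member carries load in proportion to AE: A₁E₁ = 6385000 N, A₂E₂ = 6565000 N, ΣAE = 12950000 N.
F₁ = P·A₁E₁/ΣAE = -21300·6385000/12950000 = -10500 N.

-10.5 kN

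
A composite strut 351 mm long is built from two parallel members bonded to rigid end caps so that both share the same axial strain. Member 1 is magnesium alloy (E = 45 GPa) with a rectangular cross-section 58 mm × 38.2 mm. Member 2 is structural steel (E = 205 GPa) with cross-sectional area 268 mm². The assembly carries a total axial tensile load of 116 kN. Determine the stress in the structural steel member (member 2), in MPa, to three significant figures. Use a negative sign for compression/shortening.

154 MPa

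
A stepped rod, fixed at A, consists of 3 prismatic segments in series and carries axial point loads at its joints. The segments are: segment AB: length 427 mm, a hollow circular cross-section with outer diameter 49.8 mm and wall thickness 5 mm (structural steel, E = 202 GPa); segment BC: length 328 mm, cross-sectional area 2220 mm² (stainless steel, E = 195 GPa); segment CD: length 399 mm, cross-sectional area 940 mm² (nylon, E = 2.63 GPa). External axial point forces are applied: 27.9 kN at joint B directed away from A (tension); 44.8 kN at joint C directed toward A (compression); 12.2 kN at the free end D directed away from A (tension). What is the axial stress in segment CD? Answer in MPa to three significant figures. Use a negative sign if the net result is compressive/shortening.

Internal axial forces (sectioning from the free end, tension +): N_CD = 12.2 kN, N_BC = -32.6 kN, N_AB = -4.7 kN.
σ_CD = N_CD/A_CD = 12200/940 = 12.98 MPa.

13.0 MPa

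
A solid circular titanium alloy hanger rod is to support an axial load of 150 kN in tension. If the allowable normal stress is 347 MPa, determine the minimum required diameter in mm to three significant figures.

23.5 mm

Required area A ≥ P/σ_allow = 150000/347 = 432.3 mm².
For a solid circular section, d ≥ √(4A/π) = 23.46 mm.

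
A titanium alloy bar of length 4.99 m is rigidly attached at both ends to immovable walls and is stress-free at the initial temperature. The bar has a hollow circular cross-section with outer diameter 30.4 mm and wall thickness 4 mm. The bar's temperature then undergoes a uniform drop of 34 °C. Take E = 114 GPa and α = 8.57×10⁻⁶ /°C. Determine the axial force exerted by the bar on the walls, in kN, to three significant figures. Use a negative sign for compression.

11.0 kN

Free thermal expansion αLΔT = 8.57e-6 · 4990 · -34 = -1.454 mm.
The walls impose strain ε = −(-1.454)/4990 = 2.9138e-04; σ = Eε = 114000 · 2.9138e-04 = 33.22 MPa.
Wall reaction R = σ·A = 33.22·331.8 = 11020 N = 11.02 kN.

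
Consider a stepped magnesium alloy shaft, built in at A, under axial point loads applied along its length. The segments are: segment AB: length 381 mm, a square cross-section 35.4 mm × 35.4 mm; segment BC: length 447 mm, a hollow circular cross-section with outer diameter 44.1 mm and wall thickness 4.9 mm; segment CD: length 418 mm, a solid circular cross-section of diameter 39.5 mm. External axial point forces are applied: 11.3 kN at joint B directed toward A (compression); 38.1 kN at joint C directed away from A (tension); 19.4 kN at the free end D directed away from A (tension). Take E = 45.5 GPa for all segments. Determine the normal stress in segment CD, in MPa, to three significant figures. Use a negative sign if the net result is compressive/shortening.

15.8 MPa

Internal axial forces (sectioning from the free end, tension +): N_CD = 19.4 kN, N_BC = 57.5 kN, N_AB = 46.2 kN.
A_CD = 1225 mm².
σ_CD = N_CD/A_CD = 19400/1225 = 15.83 MPa.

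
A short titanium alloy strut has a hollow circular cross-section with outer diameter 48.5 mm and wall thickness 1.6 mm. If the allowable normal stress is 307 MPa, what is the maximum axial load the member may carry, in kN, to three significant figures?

A = 235.7 mm².
P_max = σ_allow · A = 307 · 235.7 = 72370 N = 72.37 kN.

72.4 kN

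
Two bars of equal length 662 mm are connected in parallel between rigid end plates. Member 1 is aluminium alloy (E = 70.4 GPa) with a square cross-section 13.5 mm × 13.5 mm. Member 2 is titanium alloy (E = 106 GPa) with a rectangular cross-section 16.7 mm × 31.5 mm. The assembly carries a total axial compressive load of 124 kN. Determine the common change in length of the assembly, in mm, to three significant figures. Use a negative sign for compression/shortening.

A_1 = 182.2 mm².
A_2 = 526 mm².
Equal strain + equilibrium ⇒ each member carries load in proportion to AE: A₁E₁ = 12830000 N, A₂E₂ = 55760000 N, ΣAE = 68590000 N.
δ = PL/ΣAE = -124000·662/68590000 = -1.197 mm.

-1.20 mm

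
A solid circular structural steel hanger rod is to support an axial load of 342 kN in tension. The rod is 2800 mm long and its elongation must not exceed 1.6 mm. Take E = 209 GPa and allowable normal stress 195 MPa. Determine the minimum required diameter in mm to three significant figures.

Required area A ≥ P/σ_allow = 342000/195 = 1754 mm².
For a solid circular section, d ≥ √(4A/π) = 47.26 mm.
Elongation limit: A ≥ PL/(Eδ_allow) = 342000·2800/(209000·1.6) = 2864 mm² ⇒ d ≥ 60.38 mm.
The elongation limit governs.

60.4 mm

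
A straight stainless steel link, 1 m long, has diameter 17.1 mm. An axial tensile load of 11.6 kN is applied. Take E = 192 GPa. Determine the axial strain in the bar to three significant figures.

A = 229.7 mm².
σ = N/A = 50.51 MPa; ε = σ/E = 50.51/192000 = 2.631e-04.

2.63e-04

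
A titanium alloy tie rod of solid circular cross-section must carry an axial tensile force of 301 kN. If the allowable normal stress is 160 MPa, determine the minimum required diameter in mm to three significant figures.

48.9 mm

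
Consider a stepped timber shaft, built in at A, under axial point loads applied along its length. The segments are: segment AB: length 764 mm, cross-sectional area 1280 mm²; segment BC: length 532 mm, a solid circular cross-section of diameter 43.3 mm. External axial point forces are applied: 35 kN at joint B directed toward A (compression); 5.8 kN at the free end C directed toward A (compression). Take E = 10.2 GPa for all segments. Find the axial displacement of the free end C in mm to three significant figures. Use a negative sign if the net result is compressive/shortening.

-2.59 mm

Internal axial forces (sectioning from the free end, tension +): N_BC = -5.8 kN, N_AB = -40.8 kN.
A_BC = 1473 mm².
δ_AB = -40800·764/(1280·10200) = -2.388 mm
δ_BC = -5800·532/(1473·10200) = -0.2054 mm
δ = Σδ_i = -2.593 mm.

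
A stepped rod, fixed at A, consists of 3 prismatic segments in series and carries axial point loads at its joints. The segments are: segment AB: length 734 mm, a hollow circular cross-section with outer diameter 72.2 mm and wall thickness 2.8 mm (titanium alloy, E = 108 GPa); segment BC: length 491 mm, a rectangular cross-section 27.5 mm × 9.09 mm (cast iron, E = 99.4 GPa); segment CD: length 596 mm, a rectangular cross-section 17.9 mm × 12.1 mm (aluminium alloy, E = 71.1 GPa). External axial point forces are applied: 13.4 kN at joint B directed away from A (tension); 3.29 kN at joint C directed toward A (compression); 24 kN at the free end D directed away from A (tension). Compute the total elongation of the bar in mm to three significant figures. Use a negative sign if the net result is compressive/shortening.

1.72 mm

Internal axial forces (sectioning from the free end, tension +): N_CD = 24 kN, N_BC = 20.71 kN, N_AB = 34.11 kN.
A_AB = 610.5 mm².
A_BC = 250 mm².
A_CD = 216.6 mm².
δ_AB = 34110·734/(610.5·108000) = 0.3797 mm
δ_BC = 20710·491/(250·99400) = 0.4092 mm
δ_CD = 24000·596/(216.6·71100) = 0.9289 mm
δ = Σδ_i = 1.718 mm.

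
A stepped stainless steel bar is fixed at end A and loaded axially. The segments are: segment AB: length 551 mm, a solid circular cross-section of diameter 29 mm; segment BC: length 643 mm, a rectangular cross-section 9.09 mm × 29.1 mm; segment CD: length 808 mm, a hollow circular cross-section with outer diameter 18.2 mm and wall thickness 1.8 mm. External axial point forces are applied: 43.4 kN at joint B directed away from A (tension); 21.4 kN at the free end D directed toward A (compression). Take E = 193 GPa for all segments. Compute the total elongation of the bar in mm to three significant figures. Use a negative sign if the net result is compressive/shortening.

-1.14 mm

Internal axial forces (sectioning from the free end, tension +): N_CD = -21.4 kN, N_BC = -21.4 kN, N_AB = 22 kN.
A_AB = 660.5 mm².
A_BC = 264.5 mm².
A_CD = 92.74 mm².
δ_AB = 22000·551/(660.5·193000) = 0.09509 mm
δ_BC = -21400·643/(264.5·193000) = -0.2695 mm
δ_CD = -21400·808/(92.74·193000) = -0.9661 mm
δ = Σδ_i = -1.14 mm.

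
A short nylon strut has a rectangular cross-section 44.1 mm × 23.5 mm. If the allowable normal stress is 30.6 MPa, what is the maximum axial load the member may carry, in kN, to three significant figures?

31.7 kN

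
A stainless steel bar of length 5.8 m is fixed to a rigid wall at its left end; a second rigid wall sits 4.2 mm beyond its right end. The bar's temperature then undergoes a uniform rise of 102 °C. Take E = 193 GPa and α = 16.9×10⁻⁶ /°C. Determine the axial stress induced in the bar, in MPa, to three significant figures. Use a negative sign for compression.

-193 MPa

Free thermal expansion αLΔT = 16.9e-6 · 5800 · 102 = 9.998 mm.
The walls engage after the gap closes; constrained expansion = 9.998 − 4.2 = 5.798 mm.
The walls impose strain ε = −(5.798)/5800 = -9.9966e-04; σ = Eε = 193000 · -9.9966e-04 = -192.9 MPa.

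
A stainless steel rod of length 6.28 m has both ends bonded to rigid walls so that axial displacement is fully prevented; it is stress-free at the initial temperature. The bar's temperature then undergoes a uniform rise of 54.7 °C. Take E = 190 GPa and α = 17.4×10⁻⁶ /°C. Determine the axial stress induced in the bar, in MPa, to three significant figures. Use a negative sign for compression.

-181 MPa

Free thermal expansion αLΔT = 17.4e-6 · 6280 · 54.7 = 5.977 mm.
The walls impose strain ε = −(5.977)/6280 = -9.5178e-04; σ = Eε = 190000 · -9.5178e-04 = -180.8 MPa.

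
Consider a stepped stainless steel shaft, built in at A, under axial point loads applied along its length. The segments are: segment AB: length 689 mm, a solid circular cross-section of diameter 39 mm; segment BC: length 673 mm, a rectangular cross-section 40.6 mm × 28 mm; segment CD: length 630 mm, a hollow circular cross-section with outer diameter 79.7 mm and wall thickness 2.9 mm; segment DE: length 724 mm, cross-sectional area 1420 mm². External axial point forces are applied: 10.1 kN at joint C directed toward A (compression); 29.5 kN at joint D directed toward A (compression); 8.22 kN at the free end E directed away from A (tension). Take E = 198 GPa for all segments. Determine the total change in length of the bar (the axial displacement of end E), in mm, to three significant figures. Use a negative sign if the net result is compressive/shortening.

Internal axial forces (sectioning from the free end, tension +): N_DE = 8.22 kN, N_CD = -21.28 kN, N_BC = -31.38 kN, N_AB = -31.38 kN.
A_AB = 1195 mm².
A_BC = 1137 mm².
A_CD = 699.7 mm².
δ_AB = -31380·689/(1195·198000) = -0.09141 mm
δ_BC = -31380·673/(1137·198000) = -0.09383 mm
δ_CD = -21280·630/(699.7·198000) = -0.09677 mm
δ_DE = 8220·724/(1420·198000) = 0.02117 mm
δ = Σδ_i = -0.2608 mm.

-0.261 mm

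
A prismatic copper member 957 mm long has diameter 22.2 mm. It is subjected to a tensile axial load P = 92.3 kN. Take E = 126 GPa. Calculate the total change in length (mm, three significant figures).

A = 387.1 mm².
δ_mech = NL/(AE) = 92300·957/(387.1·126000) = 1.811 mm.

1.81 mm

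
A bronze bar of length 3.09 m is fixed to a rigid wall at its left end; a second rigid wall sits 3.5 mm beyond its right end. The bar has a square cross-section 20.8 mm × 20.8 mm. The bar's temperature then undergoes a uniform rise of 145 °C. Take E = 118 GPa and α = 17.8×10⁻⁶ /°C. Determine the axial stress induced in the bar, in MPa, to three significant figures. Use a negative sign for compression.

-171 MPa

Free thermal expansion αLΔT = 17.8e-6 · 3090 · 145 = 7.975 mm.
The walls engage after the gap closes; constrained expansion = 7.975 − 3.5 = 4.475 mm.
The walls impose strain ε = −(4.475)/3090 = -1.4483e-03; σ = Eε = 118000 · -1.4483e-03 = -170.9 MPa.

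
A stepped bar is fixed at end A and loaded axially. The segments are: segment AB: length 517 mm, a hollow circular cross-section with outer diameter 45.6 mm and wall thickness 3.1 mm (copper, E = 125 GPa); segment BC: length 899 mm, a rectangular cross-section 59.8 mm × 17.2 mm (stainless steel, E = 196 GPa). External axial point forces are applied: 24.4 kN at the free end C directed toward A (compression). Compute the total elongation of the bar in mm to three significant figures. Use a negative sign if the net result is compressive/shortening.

Internal axial forces (sectioning from the free end, tension +): N_BC = -24.4 kN, N_AB = -24.4 kN.
A_AB = 413.9 mm².
A_BC = 1029 mm².
δ_AB = -24400·517/(413.9·125000) = -0.2438 mm
δ_BC = -24400·899/(1029·196000) = -0.1088 mm
δ = Σδ_i = -0.3526 mm.

-0.353 mm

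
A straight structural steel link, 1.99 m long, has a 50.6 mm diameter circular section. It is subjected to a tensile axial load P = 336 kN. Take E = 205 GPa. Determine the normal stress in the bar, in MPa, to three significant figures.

167 MPa

A = 2011 mm².
σ = N/A = 336000/2011 = 167.1 MPa.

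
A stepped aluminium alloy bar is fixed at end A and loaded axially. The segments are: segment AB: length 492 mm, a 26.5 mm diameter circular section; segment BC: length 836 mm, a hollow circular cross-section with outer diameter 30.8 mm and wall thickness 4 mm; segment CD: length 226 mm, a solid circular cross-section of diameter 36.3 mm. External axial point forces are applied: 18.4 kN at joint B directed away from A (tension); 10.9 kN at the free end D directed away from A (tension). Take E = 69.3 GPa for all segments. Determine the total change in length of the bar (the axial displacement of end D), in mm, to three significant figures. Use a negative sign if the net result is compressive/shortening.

0.802 mm

Internal axial forces (sectioning from the free end, tension +): N_CD = 10.9 kN, N_BC = 10.9 kN, N_AB = 29.3 kN.
A_AB = 551.5 mm².
A_BC = 336.8 mm².
A_CD = 1035 mm².
δ_AB = 29300·492/(551.5·69300) = 0.3772 mm
δ_BC = 10900·836/(336.8·69300) = 0.3904 mm
δ_CD = 10900·226/(1035·69300) = 0.03435 mm
δ = Σδ_i = 0.8019 mm.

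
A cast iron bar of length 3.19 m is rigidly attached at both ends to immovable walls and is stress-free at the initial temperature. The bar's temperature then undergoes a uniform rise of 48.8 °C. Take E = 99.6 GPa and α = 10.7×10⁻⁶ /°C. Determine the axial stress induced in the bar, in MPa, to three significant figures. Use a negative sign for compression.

-52.0 MPa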